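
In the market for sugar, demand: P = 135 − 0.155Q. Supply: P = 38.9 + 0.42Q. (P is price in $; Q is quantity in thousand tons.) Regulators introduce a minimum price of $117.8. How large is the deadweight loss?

Competitive equilibrium: 135 − 0.155Q = 38.9 + 0.42Q → Q* = 167.1304, P* = 109.0948.
At the floor P = 117.8, quantity demanded = (135 − 117.8)/0.155 = 110.9677.
Sellers' marginal cost at Q' = 110.9677: 38.9 + 0.42·110.9677 = 85.5064.
ΔQ = 167.1304 − 110.9677 = 56.1627; wedge = 117.8 − 85.5064 = 32.2936.
Deadweight loss = ½ × 56.1627 × 32.2936 = $906.85 thousand.

$906.85 thousand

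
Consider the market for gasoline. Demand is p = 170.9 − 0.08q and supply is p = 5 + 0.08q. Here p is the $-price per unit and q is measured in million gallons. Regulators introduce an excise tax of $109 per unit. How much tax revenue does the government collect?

$38763.125 million

Competitive equilibrium: 170.9 − 0.08q = 5 + 0.08q → q* = 1036.875, p* = 87.95.
With the tax, the buyer price exceeds the seller price by 109: (170.9 − 0.08q) − (5 + 0.08q) = 109 → q' = 355.625.
Tax revenue = 109 × 355.625 = $38763.125 million.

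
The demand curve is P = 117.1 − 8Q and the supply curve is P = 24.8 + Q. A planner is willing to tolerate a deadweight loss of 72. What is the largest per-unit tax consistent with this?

36

Competitive equilibrium: 117.1 − 8Q = 24.8 + Q → Q* = 10.2556, P* = 35.0556.
A tax t gives ΔQ = t/9 and wedge t, so DWL = t²/18.
t²/18 = 72 → t² = 1296 → t = 36.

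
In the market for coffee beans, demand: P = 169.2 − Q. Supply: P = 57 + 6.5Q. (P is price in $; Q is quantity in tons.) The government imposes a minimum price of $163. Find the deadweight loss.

$287.766

Competitive equilibrium: 169.2 − Q = 57 + 6.5Q → Q* = 14.96, P* = 154.24.
At the floor P = 163, quantity demanded = (169.2 − 163)/1 = 6.2.
Sellers' marginal cost at Q' = 6.2: 57 + 6.5·6.2 = 97.3.
ΔQ = 14.96 − 6.2 = 8.76; wedge = 163 − 97.3 = 65.7.
Deadweight loss = ½ × 8.76 × 65.7 = $287.766.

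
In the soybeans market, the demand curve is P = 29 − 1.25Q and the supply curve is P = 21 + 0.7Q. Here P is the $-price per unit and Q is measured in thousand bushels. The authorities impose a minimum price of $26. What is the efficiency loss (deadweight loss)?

Competitive equilibrium: 29 − 1.25Q = 21 + 0.7Q → Q* = 4.1026, P* = 23.8718.
At the floor P = 26, quantity demanded = (29 − 26)/1.25 = 2.4.
Sellers' marginal cost at Q' = 2.4: 21 + 0.7·2.4 = 22.68.
ΔQ = 4.1026 − 2.4 = 1.7026; wedge = 26 − 22.68 = 3.32.
The triangle = ½ × 1.7026 × 3.32 = $2.83 thousand.

$2.83 thousand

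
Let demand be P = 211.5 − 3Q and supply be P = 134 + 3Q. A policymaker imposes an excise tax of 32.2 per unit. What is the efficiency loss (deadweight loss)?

Competitive equilibrium: 211.5 − 3Q = 134 + 3Q → Q* = 12.9167, P* = 172.75.
With the tax, the buyer price exceeds the seller price by 32.2: (211.5 − 3Q) − (134 + 3Q) = 32.2 → Q' = 7.55.
ΔQ = 12.9167 − 7.55 = 5.3667; the wedge equals the tax, 32.2.
DWL = ½ × 5.3667 × 32.2 = 86.40.

86.40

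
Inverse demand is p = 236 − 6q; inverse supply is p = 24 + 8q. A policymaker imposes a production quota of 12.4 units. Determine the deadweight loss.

52.66

Competitive equilibrium: 236 − 6q = 24 + 8q → q* = 15.1429, p* = 145.1429.
At q = 12.4: demand price = 236 − 6·12.4 = 161.6; supply price = 24 + 8·12.4 = 123.2.
Δq = 15.1429 − 12.4 = 2.7429; wedge = 161.6 − 123.2 = 38.4.
DWL = ½ × 2.7429 × 38.4 = 52.66.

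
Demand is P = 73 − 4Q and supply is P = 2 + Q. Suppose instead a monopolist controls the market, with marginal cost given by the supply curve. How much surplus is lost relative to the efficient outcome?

99.58

Competitive equilibrium: 73 − 4Q = 2 + Q → Q* = 14.2, P* = 16.2.
Marginal revenue: MR = 73 − 8Q. Set MR = MC: 73 − 8Q = 2 + Q → Q_m = 7.88889.
Price P_m = 73 − 4·7.88889 = 41.44444; MC(Q_m) = 2 + 1·7.88889 = 9.88889.
Competitive Q* = 14.2, so ΔQ = 6.31111; wedge = 41.44444 − 9.88889 = 31.55555.
Welfare loss = ½ × 6.31111 × 31.55555 = 99.58.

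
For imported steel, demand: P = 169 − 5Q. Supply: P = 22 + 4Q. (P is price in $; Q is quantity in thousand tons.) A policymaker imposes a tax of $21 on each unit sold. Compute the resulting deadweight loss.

$24.50 thousand

Competitive equilibrium: 169 − 5Q = 22 + 4Q → Q* = 16.3333, P* = 87.3333.
With the tax, the buyer price exceeds the seller price by 21: (169 − 5Q) − (22 + 4Q) = 21 → Q' = 14.
ΔQ = 16.3333 − 14 = 2.3333; the wedge equals the tax, 21.
Deadweight loss = ½ × 2.3333 × 21 = $24.50 thousand.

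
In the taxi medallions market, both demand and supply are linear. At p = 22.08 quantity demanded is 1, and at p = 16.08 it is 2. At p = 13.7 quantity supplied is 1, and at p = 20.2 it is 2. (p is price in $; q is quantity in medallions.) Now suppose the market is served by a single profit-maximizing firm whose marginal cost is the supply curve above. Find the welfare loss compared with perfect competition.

$1.83

Demand slope = (16.08 − 22.08)/(2 − 1) = −6, so p = 28.08 − 6q.
Supply slope = (20.2 − 13.7)/(2 − 1) = 6.5, so p = 7.2 + 6.5q.
Competitive equilibrium: 28.08 − 6q = 7.2 + 6.5q → q* = 1.6704, p* = 18.0576.
Marginal revenue: MR = 28.08 − 12q. Set MR = MC: 28.08 − 12q = 7.2 + 6.5q → q_m = 1.1286.
Price p_m = 28.08 − 6·1.1286 = 21.3084; MC(q_m) = 7.2 + 6.5·1.1286 = 14.5359.
Competitive q* = 1.6704, so Δq = 0.5418; wedge = 21.3084 − 14.5359 = 6.7725.
DWL = ½ × 0.5418 × 6.7725 = $1.83.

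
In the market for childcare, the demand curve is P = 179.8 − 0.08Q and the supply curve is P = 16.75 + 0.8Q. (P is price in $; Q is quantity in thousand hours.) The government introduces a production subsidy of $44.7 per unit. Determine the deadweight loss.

Competitive equilibrium: 179.8 − 0.08Q = 16.75 + 0.8Q → Q* = 185.2841, P* = 164.9773.
The subsidy lowers effective supply by 44.7: P = 0.8Q − 27.95.
New quantity: 179.8 − 0.08Q = 0.8Q − 27.95 → Q' = 236.0795.
Overproduction ΔQ = 236.0795 − 185.2841 = 50.7954; wedge = subsidy = 44.7.
Welfare loss = ½ × 50.7954 × 44.7 = $1135.28 thousand.

$1135.28 thousand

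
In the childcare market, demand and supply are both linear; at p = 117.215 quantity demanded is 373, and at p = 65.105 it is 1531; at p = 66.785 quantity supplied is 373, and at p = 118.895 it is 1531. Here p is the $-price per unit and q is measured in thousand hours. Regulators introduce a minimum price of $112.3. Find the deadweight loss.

$9157.56 thousand

Demand slope = (65.105 − 117.215)/(1531 − 373) = −0.045, so p = 134 − 0.045q.
Supply slope = (118.895 − 66.785)/(1531 − 373) = 0.045, so p = 50 + 0.045q.
Competitive equilibrium: 134 − 0.045q = 50 + 0.045q → q* = 933.3333, p* = 92.
At the floor p = 112.3, quantity demanded = (134 − 112.3)/0.045 = 482.2222.
Sellers' marginal cost at q' = 482.2222: 50 + 0.045·482.2222 = 71.7.
Δq = 933.3333 − 482.2222 = 451.1111; wedge = 112.3 − 71.7 = 40.6.
Deadweight loss = ½ × 451.1111 × 40.6 = $9157.56 thousand.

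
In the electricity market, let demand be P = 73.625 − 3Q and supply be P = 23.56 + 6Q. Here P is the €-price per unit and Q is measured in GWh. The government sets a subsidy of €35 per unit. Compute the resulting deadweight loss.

€68.06

Competitive equilibrium: 73.625 − 3Q = 23.56 + 6Q → Q* = 5.5628, P* = 56.9367.
The subsidy lowers effective supply by 35: P = 6Q − 11.44.
New quantity: 73.625 − 3Q = 6Q − 11.44 → Q' = 9.4517.
Overproduction ΔQ = 9.4517 − 5.5628 = 3.8889; wedge = subsidy = 35.
Welfare loss = ½ × 3.8889 × 35 = €68.06.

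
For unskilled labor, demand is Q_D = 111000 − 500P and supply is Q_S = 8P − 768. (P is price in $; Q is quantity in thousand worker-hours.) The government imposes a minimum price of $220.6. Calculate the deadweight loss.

In inverse form: demand P = 222 − 0.002Q, supply P = 96 + 0.125Q.
Competitive equilibrium: 222 − 0.002Q = 96 + 0.125Q → Q* = 992.126, P* = 220.0157.
At the floor P = 220.6, quantity demanded = (222 − 220.6)/0.002 = 700.
Sellers' marginal cost at Q' = 700: 96 + 0.125·700 = 183.5.
ΔQ = 992.126 − 700 = 292.126; wedge = 220.6 − 183.5 = 37.1.
The triangle = ½ × 292.126 × 37.1 = $5418.94 thousand.

$5418.94 thousand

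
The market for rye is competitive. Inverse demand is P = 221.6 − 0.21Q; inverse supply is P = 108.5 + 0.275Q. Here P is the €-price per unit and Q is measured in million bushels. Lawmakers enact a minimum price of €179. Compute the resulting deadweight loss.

Competitive equilibrium: 221.6 − 0.21Q = 108.5 + 0.275Q → Q* = 233.1959, P* = 172.6289.
At the floor P = 179, quantity demanded = (221.6 − 179)/0.21 = 202.8571.
Sellers' marginal cost at Q' = 202.8571: 108.5 + 0.275·202.8571 = 164.2857.
ΔQ = 233.1959 − 202.8571 = 30.3388; wedge = 179 − 164.2857 = 14.7143.
The triangle = ½ × 30.3388 × 14.7143 = €223.21 million.

€223.21 million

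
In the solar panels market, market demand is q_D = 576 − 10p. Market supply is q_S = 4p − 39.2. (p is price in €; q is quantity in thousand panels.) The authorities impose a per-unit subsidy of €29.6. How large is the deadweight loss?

In inverse form: demand p = 57.6 − 0.1q, supply p = 9.8 + 0.25q.
Competitive equilibrium: 57.6 − 0.1q = 9.8 + 0.25q → q* = 136.5714, p* = 43.9429.
The subsidy lowers effective supply by 29.6: p = 0.25q − 19.8.
New quantity: 57.6 − 0.1q = 0.25q − 19.8 → q' = 221.1429.
Overproduction Δq = 221.1429 − 136.5714 = 84.5715; wedge = subsidy = 29.6.
Welfare loss = ½ × 84.5715 × 29.6 = €1251.66 thousand.

€1251.66 thousand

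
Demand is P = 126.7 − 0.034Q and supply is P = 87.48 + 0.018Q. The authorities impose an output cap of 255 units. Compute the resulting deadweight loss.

Competitive equilibrium: 126.7 − 0.034Q = 87.48 + 0.018Q → Q* = 754.2308, P* = 101.0562.
At Q = 255: demand price = 126.7 − 0.034·255 = 118.03; supply price = 87.48 + 0.018·255 = 92.07.
ΔQ = 754.2308 − 255 = 499.2308; wedge = 118.03 − 92.07 = 25.96.
DWL = ½ × 499.2308 × 25.96 = 6480.02.

6480.02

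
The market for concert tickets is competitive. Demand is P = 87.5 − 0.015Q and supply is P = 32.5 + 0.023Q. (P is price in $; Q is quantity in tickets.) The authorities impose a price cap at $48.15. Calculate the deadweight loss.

Competitive equilibrium: 87.5 − 0.015Q = 32.5 + 0.023Q → Q* = 1447.3684, P* = 65.7895.
At the ceiling P = 48.15, quantity supplied = (48.15 − 32.5)/0.023 = 680.4348.
Willingness to pay at Q' = 680.4348: 87.5 − 0.015·680.4348 = 77.2935.
ΔQ = 1447.3684 − 680.4348 = 766.9336; wedge = 77.2935 − 48.15 = 29.1435.
Welfare loss = ½ × 766.9336 × 29.1435 = $11175.56.

$11175.56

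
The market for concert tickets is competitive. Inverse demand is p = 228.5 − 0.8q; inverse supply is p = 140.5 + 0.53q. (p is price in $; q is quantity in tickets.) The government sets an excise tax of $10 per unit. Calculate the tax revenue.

$586.47

Competitive equilibrium: 228.5 − 0.8q = 140.5 + 0.53q → q* = 66.1654, p* = 175.5677.
With the tax, the buyer price exceeds the seller price by 10: (228.5 − 0.8q) − (140.5 + 0.53q) = 10 → q' = 58.6466.
Tax revenue = 10 × 58.6466 = $586.47.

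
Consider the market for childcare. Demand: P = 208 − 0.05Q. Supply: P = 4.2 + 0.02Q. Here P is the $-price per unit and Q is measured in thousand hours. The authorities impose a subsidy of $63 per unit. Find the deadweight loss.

Competitive equilibrium: 208 − 0.05Q = 4.2 + 0.02Q → Q* = 2911.4286, P* = 62.4286.
The subsidy lowers effective supply by 63: P = 0.02Q − 58.8.
New quantity: 208 − 0.05Q = 0.02Q − 58.8 → Q' = 3811.4286.
Overproduction ΔQ = 3811.4286 − 2911.4286 = 900; wedge = subsidy = 63.
DWL = ½ × 900 × 63 = $28350 thousand.

$28350 thousand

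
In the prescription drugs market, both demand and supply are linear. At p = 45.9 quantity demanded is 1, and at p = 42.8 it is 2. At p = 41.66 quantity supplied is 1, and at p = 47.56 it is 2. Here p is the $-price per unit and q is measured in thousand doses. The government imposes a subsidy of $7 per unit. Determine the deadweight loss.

Demand slope = (42.8 − 45.9)/(2 − 1) = −3.1, so p = 49 − 3.1q.
Supply slope = (47.56 − 41.66)/(2 − 1) = 5.9, so p = 35.76 + 5.9q.
Competitive equilibrium: 49 − 3.1q = 35.76 + 5.9q → q* = 1.4711, p* = 44.4396.
The subsidy lowers effective supply by 7: p = 28.76 + 5.9q.
New quantity: 49 − 3.1q = 28.76 + 5.9q → q' = 2.2489.
Overproduction Δq = 2.2489 − 1.4711 = 0.7778; wedge = subsidy = 7.
Welfare loss = ½ × 0.7778 × 7 = $2.72 thousand.

$2.72 thousand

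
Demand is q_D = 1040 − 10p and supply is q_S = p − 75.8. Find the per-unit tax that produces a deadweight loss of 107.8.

15.4

In inverse form: demand p = 104 − 0.1q, supply p = 75.8 + q.
Competitive equilibrium: 104 − 0.1q = 75.8 + q → q* = 25.6364, p* = 101.4364.
A tax t gives Δq = t/1.1 and wedge t, so DWL = t²/2.2.
t²/2.2 = 107.8 → t² = 237.16 → t = 15.4.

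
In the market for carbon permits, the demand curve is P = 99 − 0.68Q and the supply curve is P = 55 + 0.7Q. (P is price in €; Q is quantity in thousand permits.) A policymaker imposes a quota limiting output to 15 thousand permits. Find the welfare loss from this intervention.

Competitive equilibrium: 99 − 0.68Q = 55 + 0.7Q → Q* = 31.8841, P* = 77.3188.
At Q = 15: demand price = 99 − 0.68·15 = 88.8; supply price = 55 + 0.7·15 = 65.5.
ΔQ = 31.8841 − 15 = 16.8841; wedge = 88.8 − 65.5 = 23.3.
The triangle = ½ × 16.8841 × 23.3 = €196.70 thousand.

€196.70 thousand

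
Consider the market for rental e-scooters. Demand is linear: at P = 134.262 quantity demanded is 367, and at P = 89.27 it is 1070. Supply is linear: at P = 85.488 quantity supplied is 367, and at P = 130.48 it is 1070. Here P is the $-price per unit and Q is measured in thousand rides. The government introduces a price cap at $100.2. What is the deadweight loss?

Demand slope = (89.27 − 134.262)/(1070 − 367) = −0.064, so P = 157.75 − 0.064Q.
Supply slope = (130.48 − 85.488)/(1070 − 367) = 0.064, so P = 62 + 0.064Q.
Competitive equilibrium: 157.75 − 0.064Q = 62 + 0.064Q → Q* = 748.0469, P* = 109.875.
At the ceiling P = 100.2, quantity supplied = (100.2 − 62)/0.064 = 596.875.
Willingness to pay at Q' = 596.875: 157.75 − 0.064·596.875 = 119.55.
ΔQ = 748.0469 − 596.875 = 151.1719; wedge = 119.55 − 100.2 = 19.35.
Deadweight loss = ½ × 151.1719 × 19.35 = $1462.59 thousand.

$1462.59 thousand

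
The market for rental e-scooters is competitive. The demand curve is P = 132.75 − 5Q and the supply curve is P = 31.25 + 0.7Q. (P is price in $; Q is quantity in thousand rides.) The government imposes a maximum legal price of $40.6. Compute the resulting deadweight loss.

$56.43 thousand

Competitive equilibrium: 132.75 − 5Q = 31.25 + 0.7Q → Q* = 17.807, P* = 43.7149.
At the ceiling P = 40.6, quantity supplied = (40.6 − 31.25)/0.7 = 13.3571.
Willingness to pay at Q' = 13.3571: 132.75 − 5·13.3571 = 65.9645.
ΔQ = 17.807 − 13.3571 = 4.4499; wedge = 65.9645 − 40.6 = 25.3645.
Deadweight loss = ½ × 4.4499 × 25.3645 = $56.43 thousand.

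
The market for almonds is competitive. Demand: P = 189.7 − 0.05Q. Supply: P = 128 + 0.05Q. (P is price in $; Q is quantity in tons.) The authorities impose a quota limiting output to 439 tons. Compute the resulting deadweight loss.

Competitive equilibrium: 189.7 − 0.05Q = 128 + 0.05Q → Q* = 617, P* = 158.85.
At Q = 439: demand price = 189.7 − 0.05·439 = 167.75; supply price = 128 + 0.05·439 = 149.95.
ΔQ = 617 − 439 = 178; wedge = 167.75 − 149.95 = 17.8.
The triangle = ½ × 178 × 17.8 = $1584.20.

$1584.20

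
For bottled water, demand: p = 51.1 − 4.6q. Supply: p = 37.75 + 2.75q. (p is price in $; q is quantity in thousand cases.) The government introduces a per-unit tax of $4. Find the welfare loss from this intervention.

Competitive equilibrium: 51.1 − 4.6q = 37.75 + 2.75q → q* = 1.8163, p* = 42.7449.
With the tax, the buyer price exceeds the seller price by 4: (51.1 − 4.6q) − (37.75 + 2.75q) = 4 → q' = 1.2721.
Δq = 1.8163 − 1.2721 = 0.5442; the wedge equals the tax, 4.
The triangle = ½ × 0.5442 × 4 = $1.09 thousand.

$1.09 thousand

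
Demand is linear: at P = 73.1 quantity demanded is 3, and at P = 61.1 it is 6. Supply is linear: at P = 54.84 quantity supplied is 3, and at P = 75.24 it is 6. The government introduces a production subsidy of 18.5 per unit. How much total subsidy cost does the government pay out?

118.47

Demand slope = (61.1 − 73.1)/(6 − 3) = −4, so P = 85.1 − 4Q.
Supply slope = (75.24 − 54.84)/(6 − 3) = 6.8, so P = 34.44 + 6.8Q.
Competitive equilibrium: 85.1 − 4Q = 34.44 + 6.8Q → Q* = 4.6907, P* = 66.337.
The subsidy lowers effective supply by 18.5: P = 15.94 + 6.8Q.
New quantity: 85.1 − 4Q = 15.94 + 6.8Q → Q' = 6.4037.
Total subsidy cost = 18.5 × 6.4037 = 118.47.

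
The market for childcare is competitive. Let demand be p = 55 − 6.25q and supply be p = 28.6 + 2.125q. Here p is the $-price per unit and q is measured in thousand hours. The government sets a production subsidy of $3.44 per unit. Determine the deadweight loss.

$0.71 thousand

Competitive equilibrium: 55 − 6.25q = 28.6 + 2.125q → q* = 3.1522, p* = 35.2985.
The subsidy lowers effective supply by 3.44: p = 25.16 + 2.125q.
New quantity: 55 − 6.25q = 25.16 + 2.125q → q' = 3.563.
Overproduction Δq = 3.563 − 3.1522 = 0.4108; wedge = subsidy = 3.44.
Welfare loss = ½ × 0.4108 × 3.44 = $0.71 thousand.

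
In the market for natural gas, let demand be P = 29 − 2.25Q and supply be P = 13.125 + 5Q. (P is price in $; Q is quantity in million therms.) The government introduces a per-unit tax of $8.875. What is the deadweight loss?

$5.43 million

Competitive equilibrium: 29 − 2.25Q = 13.125 + 5Q → Q* = 2.1897, P* = 24.0733.
With the tax, the buyer price exceeds the seller price by 8.875: (29 − 2.25Q) − (13.125 + 5Q) = 8.875 → Q' = 0.9655.
ΔQ = 2.1897 − 0.9655 = 1.2242; the wedge equals the tax, 8.875.
The triangle = ½ × 1.2242 × 8.875 = $5.43 million.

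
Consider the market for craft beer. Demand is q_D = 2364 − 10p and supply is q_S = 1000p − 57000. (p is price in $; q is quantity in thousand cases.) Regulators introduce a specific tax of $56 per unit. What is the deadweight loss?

In inverse form: demand p = 236.4 − 0.1q, supply p = 57 + 0.001q.
Competitive equilibrium: 236.4 − 0.1q = 57 + 0.001q → q* = 1776.2376, p* = 58.7762.
With the tax, the buyer price exceeds the seller price by 56: (236.4 − 0.1q) − (57 + 0.001q) = 56 → q' = 1221.7822.
Δq = 1776.2376 − 1221.7822 = 554.4554; the wedge equals the tax, 56.
DWL = ½ × 554.4554 × 56 = $15524.75 thousand.

$15524.75 thousand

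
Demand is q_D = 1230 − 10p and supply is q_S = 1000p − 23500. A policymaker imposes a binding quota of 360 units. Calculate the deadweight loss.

In inverse form: demand p = 123 − 0.1q, supply p = 23.5 + 0.001q.
Competitive equilibrium: 123 − 0.1q = 23.5 + 0.001q → q* = 985.1485, p* = 24.4851.
At q = 360: demand price = 123 − 0.1·360 = 87; supply price = 23.5 + 0.001·360 = 23.86.
Δq = 985.1485 − 360 = 625.1485; wedge = 87 − 23.86 = 63.14.
Deadweight loss = ½ × 625.1485 × 63.14 = 19735.94.

19735.94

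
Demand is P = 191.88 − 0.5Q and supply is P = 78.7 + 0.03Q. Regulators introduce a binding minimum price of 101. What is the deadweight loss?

Competitive equilibrium: 191.88 − 0.5Q = 78.7 + 0.03Q → Q* = 213.5472, P* = 85.1064.
At the floor P = 101, quantity demanded = (191.88 − 101)/0.5 = 181.76.
Sellers' marginal cost at Q' = 181.76: 78.7 + 0.03·181.76 = 84.1528.
ΔQ = 213.5472 − 181.76 = 31.7872; wedge = 101 − 84.1528 = 16.8472.
Welfare loss = ½ × 31.7872 × 16.8472 = 267.76.

267.76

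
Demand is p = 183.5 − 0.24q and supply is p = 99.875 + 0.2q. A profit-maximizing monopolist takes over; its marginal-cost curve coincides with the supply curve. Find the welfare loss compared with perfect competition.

Competitive equilibrium: 183.5 − 0.24q = 99.875 + 0.2q → q* = 190.0568, p* = 137.8864.
Marginal revenue: MR = 183.5 − 0.48q. Set MR = MC: 183.5 − 0.48q = 99.875 + 0.2q → q_m = 122.9779.
Price p_m = 183.5 − 0.24·122.9779 = 153.9853; MC(q_m) = 99.875 + 0.2·122.9779 = 124.4706.
Competitive q* = 190.0568, so Δq = 67.0789; wedge = 153.9853 − 124.4706 = 29.5147.
DWL = ½ × 67.0789 × 29.5147 = 989.91.

989.91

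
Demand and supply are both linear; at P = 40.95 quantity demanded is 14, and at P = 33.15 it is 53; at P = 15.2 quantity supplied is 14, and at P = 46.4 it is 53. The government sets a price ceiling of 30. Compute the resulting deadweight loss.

26.28

Demand slope = (33.15 − 40.95)/(53 − 14) = −0.2, so P = 43.75 − 0.2Q.
Supply slope = (46.4 − 15.2)/(53 − 14) = 0.8, so P = 4 + 0.8Q.
Competitive equilibrium: 43.75 − 0.2Q = 4 + 0.8Q → Q* = 39.75, P* = 35.8.
At the ceiling P = 30, quantity supplied = (30 − 4)/0.8 = 32.5.
Willingness to pay at Q' = 32.5: 43.75 − 0.2·32.5 = 37.25.
ΔQ = 39.75 − 32.5 = 7.25; wedge = 37.25 − 30 = 7.25.
The triangle = ½ × 7.25 × 7.25 = 26.28.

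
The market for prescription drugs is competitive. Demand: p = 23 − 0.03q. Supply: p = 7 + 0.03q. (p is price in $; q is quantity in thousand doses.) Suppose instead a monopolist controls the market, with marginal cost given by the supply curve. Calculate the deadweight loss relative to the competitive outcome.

Competitive equilibrium: 23 − 0.03q = 7 + 0.03q → q* = 266.6667, p* = 15.
Marginal revenue: MR = 23 − 0.06q. Set MR = MC: 23 − 0.06q = 7 + 0.03q → q_m = 177.7778.
Price p_m = 23 − 0.03·177.7778 = 17.6667; MC(q_m) = 7 + 0.03·177.7778 = 12.3333.
Competitive q* = 266.6667, so Δq = 88.8889; wedge = 17.6667 − 12.3333 = 5.3334.
DWL = ½ × 88.8889 × 5.3334 = $237.04 thousand.

$237.04 thousand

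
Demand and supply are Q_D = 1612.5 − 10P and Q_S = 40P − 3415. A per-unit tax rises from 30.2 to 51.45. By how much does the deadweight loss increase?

In inverse form: demand P = 161.25 − 0.1Q, supply P = 85.375 + 0.025Q.
Competitive equilibrium: 161.25 − 0.1Q = 85.375 + 0.025Q → Q* = 607, P* = 100.55.
For a per-unit tax t: ΔQ = t/0.125, so DWL = ½·t·(t/0.125) = t²/0.25.
At t = 30.2: DWL = 3648.16. At t = 51.45: DWL = 10588.41.
Increase = 10588.41 − 3648.16 = 6940.25.

6940.25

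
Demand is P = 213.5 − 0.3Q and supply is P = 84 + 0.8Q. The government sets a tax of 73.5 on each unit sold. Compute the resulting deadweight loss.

2455.57

Competitive equilibrium: 213.5 − 0.3Q = 84 + 0.8Q → Q* = 117.7273, P* = 178.1818.
With the tax, the buyer price exceeds the seller price by 73.5: (213.5 − 0.3Q) − (84 + 0.8Q) = 73.5 → Q' = 50.9091.
ΔQ = 117.7273 − 50.9091 = 66.8182; the wedge equals the tax, 73.5.
The triangle = ½ × 66.8182 × 73.5 = 2455.57.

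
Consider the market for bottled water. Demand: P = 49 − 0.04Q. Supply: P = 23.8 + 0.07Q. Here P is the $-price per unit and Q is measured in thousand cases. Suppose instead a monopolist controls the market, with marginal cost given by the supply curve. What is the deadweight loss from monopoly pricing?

Competitive equilibrium: 49 − 0.04Q = 23.8 + 0.07Q → Q* = 229.0909, P* = 39.8364.
Marginal revenue: MR = 49 − 0.08Q. Set MR = MC: 49 − 0.08Q = 23.8 + 0.07Q → Q_m = 168.
Price P_m = 49 − 0.04·168 = 42.28; MC(Q_m) = 23.8 + 0.07·168 = 35.56.
Competitive Q* = 229.0909, so ΔQ = 61.0909; wedge = 42.28 − 35.56 = 6.72.
The triangle = ½ × 61.0909 × 6.72 = $205.27 thousand.

$205.27 thousand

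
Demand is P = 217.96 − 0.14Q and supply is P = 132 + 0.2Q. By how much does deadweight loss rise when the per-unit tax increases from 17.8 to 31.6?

Competitive equilibrium: 217.96 − 0.14Q = 132 + 0.2Q → Q* = 252.8235, P* = 182.5647.
For a per-unit tax t: ΔQ = t/0.34, so DWL = ½·t·(t/0.34) = t²/0.68.
At t = 17.8: DWL = 465.941. At t = 31.6: DWL = 1468.471.
Increase = 1468.471 − 465.941 = 1002.53.

1002.53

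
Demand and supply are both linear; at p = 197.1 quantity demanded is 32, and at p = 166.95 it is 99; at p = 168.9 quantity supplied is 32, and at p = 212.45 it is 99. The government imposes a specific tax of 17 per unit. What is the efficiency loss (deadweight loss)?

131.36

Demand slope = (166.95 − 197.1)/(99 − 32) = −0.45, so p = 211.5 − 0.45q.
Supply slope = (212.45 − 168.9)/(99 − 32) = 0.65, so p = 148.1 + 0.65q.
Competitive equilibrium: 211.5 − 0.45q = 148.1 + 0.65q → q* = 57.6364, p* = 185.5636.
With the tax, the buyer price exceeds the seller price by 17: (211.5 − 0.45q) − (148.1 + 0.65q) = 17 → q' = 42.1818.
Δq = 57.6364 − 42.1818 = 15.4546; the wedge equals the tax, 17.
The triangle = ½ × 15.4546 × 17 = 131.36.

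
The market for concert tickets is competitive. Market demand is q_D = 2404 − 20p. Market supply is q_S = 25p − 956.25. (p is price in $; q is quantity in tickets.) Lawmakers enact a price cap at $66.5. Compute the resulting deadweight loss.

$1878.33

In inverse form: demand p = 120.2 − 0.05q, supply p = 38.25 + 0.04q.
Competitive equilibrium: 120.2 − 0.05q = 38.25 + 0.04q → q* = 910.5556, p* = 74.6722.
At the ceiling p = 66.5, quantity supplied = (66.5 − 38.25)/0.04 = 706.25.
Willingness to pay at q' = 706.25: 120.2 − 0.05·706.25 = 84.8875.
Δq = 910.5556 − 706.25 = 204.3056; wedge = 84.8875 − 66.5 = 18.3875.
DWL = ½ × 204.3056 × 18.3875 = $1878.33.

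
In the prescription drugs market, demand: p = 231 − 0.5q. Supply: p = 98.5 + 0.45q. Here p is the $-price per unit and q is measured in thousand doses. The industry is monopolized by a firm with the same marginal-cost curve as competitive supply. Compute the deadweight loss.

$1098.71 thousand

Competitive equilibrium: 231 − 0.5q = 98.5 + 0.45q → q* = 139.4737, p* = 161.2632.
Marginal revenue: MR = 231 − q. Set MR = MC: 231 − q = 98.5 + 0.45q → q_m = 91.3793.
Price p_m = 231 − 0.5·91.3793 = 185.3104; MC(q_m) = 98.5 + 0.45·91.3793 = 139.6207.
Competitive q* = 139.4737, so Δq = 48.0944; wedge = 185.3104 − 139.6207 = 45.6897.
Deadweight loss = ½ × 48.0944 × 45.6897 = $1098.71 thousand.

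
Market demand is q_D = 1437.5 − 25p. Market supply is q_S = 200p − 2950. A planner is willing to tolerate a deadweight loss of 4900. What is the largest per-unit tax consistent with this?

In inverse form: demand p = 57.5 − 0.04q, supply p = 14.75 + 0.005q.
Competitive equilibrium: 57.5 − 0.04q = 14.75 + 0.005q → q* = 950, p* = 19.5.
A tax t gives Δq = t/0.045 and wedge t, so DWL = t²/0.09.
t²/0.09 = 4900 → t² = 441 → t = 21.

21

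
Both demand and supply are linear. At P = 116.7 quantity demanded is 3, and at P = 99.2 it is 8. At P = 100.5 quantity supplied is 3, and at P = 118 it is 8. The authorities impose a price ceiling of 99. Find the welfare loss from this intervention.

26.33

Demand slope = (99.2 − 116.7)/(8 − 3) = −3.5, so P = 127.2 − 3.5Q.
Supply slope = (118 − 100.5)/(8 − 3) = 3.5, so P = 90 + 3.5Q.
Competitive equilibrium: 127.2 − 3.5Q = 90 + 3.5Q → Q* = 5.3143, P* = 108.6.
At the ceiling P = 99, quantity supplied = (99 − 90)/3.5 = 2.5714.
Willingness to pay at Q' = 2.5714: 127.2 − 3.5·2.5714 = 118.2001.
ΔQ = 5.3143 − 2.5714 = 2.7429; wedge = 118.2001 − 99 = 19.2001.
DWL = ½ × 2.7429 × 19.2001 = 26.33.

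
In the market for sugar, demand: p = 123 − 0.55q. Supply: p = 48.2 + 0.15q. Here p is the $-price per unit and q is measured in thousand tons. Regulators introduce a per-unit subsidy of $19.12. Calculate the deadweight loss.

$261.12 thousand

Competitive equilibrium: 123 − 0.55q = 48.2 + 0.15q → q* = 106.8571, p* = 64.2286.
The subsidy lowers effective supply by 19.12: p = 29.08 + 0.15q.
New quantity: 123 − 0.55q = 29.08 + 0.15q → q' = 134.1714.
Overproduction Δq = 134.1714 − 106.8571 = 27.3143; wedge = subsidy = 19.12.
Deadweight loss = ½ × 27.3143 × 19.12 = $261.12 thousand.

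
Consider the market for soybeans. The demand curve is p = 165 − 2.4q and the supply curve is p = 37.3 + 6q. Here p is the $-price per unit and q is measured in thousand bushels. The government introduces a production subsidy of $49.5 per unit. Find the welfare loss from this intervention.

$145.85 thousand

Competitive equilibrium: 165 − 2.4q = 37.3 + 6q → q* = 15.2024, p* = 128.5143.
The subsidy lowers effective supply by 49.5: p = 6q − 12.2.
New quantity: 165 − 2.4q = 6q − 12.2 → q' = 21.0952.
Overproduction Δq = 21.0952 − 15.2024 = 5.8928; wedge = subsidy = 49.5.
Deadweight loss = ½ × 5.8928 × 49.5 = $145.85 thousand.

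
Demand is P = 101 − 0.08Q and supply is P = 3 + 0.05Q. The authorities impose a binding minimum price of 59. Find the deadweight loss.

Competitive equilibrium: 101 − 0.08Q = 3 + 0.05Q → Q* = 753.8462, P* = 40.6923.
At the floor P = 59, quantity demanded = (101 − 59)/0.08 = 525.
Sellers' marginal cost at Q' = 525: 3 + 0.05·525 = 29.25.
ΔQ = 753.8462 − 525 = 228.8462; wedge = 59 − 29.25 = 29.75.
Welfare loss = ½ × 228.8462 × 29.75 = 3404.09.

3404.09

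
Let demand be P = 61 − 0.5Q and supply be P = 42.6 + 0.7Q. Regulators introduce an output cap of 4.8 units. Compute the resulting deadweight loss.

Competitive equilibrium: 61 − 0.5Q = 42.6 + 0.7Q → Q* = 15.3333, P* = 53.3333.
At Q = 4.8: demand price = 61 − 0.5·4.8 = 58.6; supply price = 42.6 + 0.7·4.8 = 45.96.
ΔQ = 15.3333 − 4.8 = 10.5333; wedge = 58.6 − 45.96 = 12.64.
Deadweight loss = ½ × 10.5333 × 12.64 = 66.57.

66.57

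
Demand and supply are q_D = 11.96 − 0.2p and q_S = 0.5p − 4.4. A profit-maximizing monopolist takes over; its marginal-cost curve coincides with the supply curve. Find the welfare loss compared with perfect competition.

In inverse form: demand p = 59.8 − 5q, supply p = 8.8 + 2q.
Competitive equilibrium: 59.8 − 5q = 8.8 + 2q → q* = 7.2857, p* = 23.3714.
Marginal revenue: MR = 59.8 − 10q. Set MR = MC: 59.8 − 10q = 8.8 + 2q → q_m = 4.25.
Price p_m = 59.8 − 5·4.25 = 38.55; MC(q_m) = 8.8 + 2·4.25 = 17.3.
Competitive q* = 7.2857, so Δq = 3.0357; wedge = 38.55 − 17.3 = 21.25.
The triangle = ½ × 3.0357 × 21.25 = 32.25.

32.25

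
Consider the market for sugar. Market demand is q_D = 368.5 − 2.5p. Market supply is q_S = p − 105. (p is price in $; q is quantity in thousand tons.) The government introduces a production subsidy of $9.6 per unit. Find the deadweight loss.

In inverse form: demand p = 147.4 − 0.4q, supply p = 105 + q.
Competitive equilibrium: 147.4 − 0.4q = 105 + q → q* = 30.2857, p* = 135.2857.
The subsidy lowers effective supply by 9.6: p = 95.4 + q.
New quantity: 147.4 − 0.4q = 95.4 + q → q' = 37.1429.
Overproduction Δq = 37.1429 − 30.2857 = 6.8572; wedge = subsidy = 9.6.
Welfare loss = ½ × 6.8572 × 9.6 = $32.91 thousand.

$32.91 thousand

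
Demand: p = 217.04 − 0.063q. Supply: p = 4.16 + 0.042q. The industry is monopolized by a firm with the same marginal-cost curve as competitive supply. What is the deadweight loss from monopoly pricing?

Competitive equilibrium: 217.04 − 0.063q = 4.16 + 0.042q → q* = 2027.4286, p* = 89.312.
Marginal revenue: MR = 217.04 − 0.126q. Set MR = MC: 217.04 − 0.126q = 4.16 + 0.042q → q_m = 1267.1429.
Price p_m = 217.04 − 0.063·1267.1429 = 137.21; MC(q_m) = 4.16 + 0.042·1267.1429 = 57.38.
Competitive q* = 2027.4286, so Δq = 760.2857; wedge = 137.21 − 57.38 = 79.83.
Welfare loss = ½ × 760.2857 × 79.83 = 30346.80.

30346.80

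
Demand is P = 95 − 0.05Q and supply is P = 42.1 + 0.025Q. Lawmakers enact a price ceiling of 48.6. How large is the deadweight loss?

7437.07

Competitive equilibrium: 95 − 0.05Q = 42.1 + 0.025Q → Q* = 705.3333, P* = 59.7333.
At the ceiling P = 48.6, quantity supplied = (48.6 − 42.1)/0.025 = 260.
Willingness to pay at Q' = 260: 95 − 0.05·260 = 82.
ΔQ = 705.3333 − 260 = 445.3333; wedge = 82 − 48.6 = 33.4.
DWL = ½ × 445.3333 × 33.4 = 7437.07.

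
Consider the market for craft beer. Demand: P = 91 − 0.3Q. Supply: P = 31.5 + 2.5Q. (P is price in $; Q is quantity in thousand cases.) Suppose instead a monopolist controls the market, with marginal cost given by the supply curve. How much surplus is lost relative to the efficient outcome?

$5.92 thousand

Competitive equilibrium: 91 − 0.3Q = 31.5 + 2.5Q → Q* = 21.25, P* = 84.625.
Marginal revenue: MR = 91 − 0.6Q. Set MR = MC: 91 − 0.6Q = 31.5 + 2.5Q → Q_m = 19.1935.
Price P_m = 91 − 0.3·19.1935 = 85.242; MC(Q_m) = 31.5 + 2.5·19.1935 = 79.4838.
Competitive Q* = 21.25, so ΔQ = 2.0565; wedge = 85.242 − 79.4838 = 5.7582.
Welfare loss = ½ × 2.0565 × 5.7582 = $5.92 thousand.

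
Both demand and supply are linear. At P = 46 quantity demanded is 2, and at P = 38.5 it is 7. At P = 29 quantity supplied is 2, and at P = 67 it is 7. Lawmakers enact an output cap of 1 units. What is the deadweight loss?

Demand slope = (38.5 − 46)/(7 − 2) = −1.5, so P = 49 − 1.5Q.
Supply slope = (67 − 29)/(7 − 2) = 7.6, so P = 13.8 + 7.6Q.
Competitive equilibrium: 49 − 1.5Q = 13.8 + 7.6Q → Q* = 3.8681, P* = 43.1978.
At Q = 1: demand price = 49 − 1.5·1 = 47.5; supply price = 13.8 + 7.6·1 = 21.4.
ΔQ = 3.8681 − 1 = 2.8681; wedge = 47.5 − 21.4 = 26.1.
DWL = ½ × 2.8681 × 26.1 = 37.43.

37.43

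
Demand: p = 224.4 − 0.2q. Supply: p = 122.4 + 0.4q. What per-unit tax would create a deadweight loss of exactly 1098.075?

Competitive equilibrium: 224.4 − 0.2q = 122.4 + 0.4q → q* = 170, p* = 190.4.
A tax t gives Δq = t/0.6 and wedge t, so DWL = t²/1.2.
t²/1.2 = 1098.075 → t² = 1317.69 → t = 36.3.

36.3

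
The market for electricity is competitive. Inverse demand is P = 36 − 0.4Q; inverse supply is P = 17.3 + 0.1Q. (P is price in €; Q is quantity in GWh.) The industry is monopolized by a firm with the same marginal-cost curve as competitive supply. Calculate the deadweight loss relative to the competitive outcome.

€69.07

Competitive equilibrium: 36 − 0.4Q = 17.3 + 0.1Q → Q* = 37.4, P* = 21.04.
Marginal revenue: MR = 36 − 0.8Q. Set MR = MC: 36 − 0.8Q = 17.3 + 0.1Q → Q_m = 20.7778.
Price P_m = 36 − 0.4·20.7778 = 27.6889; MC(Q_m) = 17.3 + 0.1·20.7778 = 19.3778.
Competitive Q* = 37.4, so ΔQ = 16.6222; wedge = 27.6889 − 19.3778 = 8.3111.
Deadweight loss = ½ × 16.6222 × 8.3111 = €69.07.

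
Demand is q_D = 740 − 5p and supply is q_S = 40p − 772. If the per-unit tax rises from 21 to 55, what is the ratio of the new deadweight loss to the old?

In inverse form: demand p = 148 − 0.2q, supply p = 19.3 + 0.025q.
Competitive equilibrium: 148 − 0.2q = 19.3 + 0.025q → q* = 572, p* = 33.6.
For a per-unit tax t: Δq = t/0.225, so DWL = ½·t·(t/0.225) = t²/0.45.
At t = 21: DWL = 980. At t = 55: DWL = 6722.222.
Ratio = (55/21)² = 6.859.

6.859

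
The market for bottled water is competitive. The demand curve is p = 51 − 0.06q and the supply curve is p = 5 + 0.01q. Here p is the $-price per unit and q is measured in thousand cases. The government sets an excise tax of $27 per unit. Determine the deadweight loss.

Competitive equilibrium: 51 − 0.06q = 5 + 0.01q → q* = 657.1429, p* = 11.5714.
With the tax, the buyer price exceeds the seller price by 27: (51 − 0.06q) − (5 + 0.01q) = 27 → q' = 271.4286.
Δq = 657.1429 − 271.4286 = 385.7143; the wedge equals the tax, 27.
Welfare loss = ½ × 385.7143 × 27 = $5207.14 thousand.

$5207.14 thousand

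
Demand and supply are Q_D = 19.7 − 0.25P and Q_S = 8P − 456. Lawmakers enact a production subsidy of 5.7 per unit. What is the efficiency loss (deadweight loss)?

In inverse form: demand P = 78.8 − 4Q, supply P = 57 + 0.125Q.
Competitive equilibrium: 78.8 − 4Q = 57 + 0.125Q → Q* = 5.2848, P* = 57.6606.
The subsidy lowers effective supply by 5.7: P = 51.3 + 0.125Q.
New quantity: 78.8 − 4Q = 51.3 + 0.125Q → Q' = 6.6667.
Overproduction ΔQ = 6.6667 − 5.2848 = 1.3819; wedge = subsidy = 5.7.
Welfare loss = ½ × 1.3819 × 5.7 = 3.94.

3.94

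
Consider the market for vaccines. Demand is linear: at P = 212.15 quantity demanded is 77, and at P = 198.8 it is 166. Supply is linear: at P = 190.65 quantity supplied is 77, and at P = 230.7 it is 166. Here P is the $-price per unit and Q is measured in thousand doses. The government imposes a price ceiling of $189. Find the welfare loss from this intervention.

Demand slope = (198.8 − 212.15)/(166 − 77) = −0.15, so P = 223.7 − 0.15Q.
Supply slope = (230.7 − 190.65)/(166 − 77) = 0.45, so P = 156 + 0.45Q.
Competitive equilibrium: 223.7 − 0.15Q = 156 + 0.45Q → Q* = 112.8333, P* = 206.775.
At the ceiling P = 189, quantity supplied = (189 − 156)/0.45 = 73.3333.
Willingness to pay at Q' = 73.3333: 223.7 − 0.15·73.3333 = 212.7.
ΔQ = 112.8333 − 73.3333 = 39.5; wedge = 212.7 − 189 = 23.7.
The triangle = ½ × 39.5 × 23.7 = $468.075 thousand.

$468.075 thousand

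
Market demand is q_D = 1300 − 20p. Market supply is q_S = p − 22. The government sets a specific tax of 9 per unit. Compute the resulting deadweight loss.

In inverse form: demand p = 65 − 0.05q, supply p = 22 + q.
Competitive equilibrium: 65 − 0.05q = 22 + q → q* = 40.9524, p* = 62.9524.
With the tax, the buyer price exceeds the seller price by 9: (65 − 0.05q) − (22 + q) = 9 → q' = 32.381.
Δq = 40.9524 − 32.381 = 8.5714; the wedge equals the tax, 9.
Deadweight loss = ½ × 8.5714 × 9 = 38.57.

38.57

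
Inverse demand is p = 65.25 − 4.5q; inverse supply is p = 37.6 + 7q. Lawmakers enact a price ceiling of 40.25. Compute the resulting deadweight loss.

23.60

Competitive equilibrium: 65.25 − 4.5q = 37.6 + 7q → q* = 2.4043, p* = 54.4304.
At the ceiling p = 40.25, quantity supplied = (40.25 − 37.6)/7 = 0.3786.
Willingness to pay at q' = 0.3786: 65.25 − 4.5·0.3786 = 63.5463.
Δq = 2.4043 − 0.3786 = 2.0257; wedge = 63.5463 − 40.25 = 23.2963.
DWL = ½ × 2.0257 × 23.2963 = 23.60.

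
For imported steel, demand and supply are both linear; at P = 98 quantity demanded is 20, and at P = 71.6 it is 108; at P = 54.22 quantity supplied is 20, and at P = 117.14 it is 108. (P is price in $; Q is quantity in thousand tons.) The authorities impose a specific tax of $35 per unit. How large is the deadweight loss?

Demand slope = (71.6 − 98)/(108 − 20) = −0.3, so P = 104 − 0.3Q.
Supply slope = (117.14 − 54.22)/(108 − 20) = 0.715, so P = 39.92 + 0.715Q.
Competitive equilibrium: 104 − 0.3Q = 39.92 + 0.715Q → Q* = 63.133, P* = 85.0601.
With the tax, the buyer price exceeds the seller price by 35: (104 − 0.3Q) − (39.92 + 0.715Q) = 35 → Q' = 28.6502.
ΔQ = 63.133 − 28.6502 = 34.4828; the wedge equals the tax, 35.
Welfare loss = ½ × 34.4828 × 35 = $603.45 thousand.

$603.45 thousand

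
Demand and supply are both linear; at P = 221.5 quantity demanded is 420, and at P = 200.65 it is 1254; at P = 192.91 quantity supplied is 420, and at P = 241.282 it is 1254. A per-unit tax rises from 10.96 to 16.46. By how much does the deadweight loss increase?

908.49

Demand slope = (200.65 − 221.5)/(1254 − 420) = −0.025, so P = 232 − 0.025Q.
Supply slope = (241.282 − 192.91)/(1254 − 420) = 0.058, so P = 168.55 + 0.058Q.
Competitive equilibrium: 232 − 0.025Q = 168.55 + 0.058Q → Q* = 764.4578, P* = 212.8886.
For a per-unit tax t: ΔQ = t/0.083, so DWL = ½·t·(t/0.083) = t²/0.166.
At t = 10.96: DWL = 723.624. At t = 16.46: DWL = 1632.118.
Increase = 1632.118 − 723.624 = 908.49.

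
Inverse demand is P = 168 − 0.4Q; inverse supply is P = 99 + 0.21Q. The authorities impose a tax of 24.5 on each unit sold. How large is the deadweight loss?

492.01

Competitive equilibrium: 168 − 0.4Q = 99 + 0.21Q → Q* = 113.1148, P* = 122.7541.
With the tax, the buyer price exceeds the seller price by 24.5: (168 − 0.4Q) − (99 + 0.21Q) = 24.5 → Q' = 72.9508.
ΔQ = 113.1148 − 72.9508 = 40.164; the wedge equals the tax, 24.5.
Welfare loss = ½ × 40.164 × 24.5 = 492.01.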